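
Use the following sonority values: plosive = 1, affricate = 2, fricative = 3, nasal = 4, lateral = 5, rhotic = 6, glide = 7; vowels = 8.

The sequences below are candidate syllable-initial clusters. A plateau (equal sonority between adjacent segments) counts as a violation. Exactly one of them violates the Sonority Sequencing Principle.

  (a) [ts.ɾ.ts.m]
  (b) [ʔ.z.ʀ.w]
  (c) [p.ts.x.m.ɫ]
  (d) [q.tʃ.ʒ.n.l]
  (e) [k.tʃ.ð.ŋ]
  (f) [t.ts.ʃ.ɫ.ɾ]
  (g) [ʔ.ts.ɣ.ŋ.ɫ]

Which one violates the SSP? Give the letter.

(a) sonority 2-6-2-4: ill-formed.
(b) sonority 1-3-6-7: well-formed.
(c) sonority 1-2-3-4-5: well-formed.
(d) sonority 1-2-3-4-5: well-formed.
(e) sonority 1-2-3-4: well-formed.
(f) sonority 1-2-3-5-6: well-formed.
(g) sonority 1-2-3-4-5: well-formed.

a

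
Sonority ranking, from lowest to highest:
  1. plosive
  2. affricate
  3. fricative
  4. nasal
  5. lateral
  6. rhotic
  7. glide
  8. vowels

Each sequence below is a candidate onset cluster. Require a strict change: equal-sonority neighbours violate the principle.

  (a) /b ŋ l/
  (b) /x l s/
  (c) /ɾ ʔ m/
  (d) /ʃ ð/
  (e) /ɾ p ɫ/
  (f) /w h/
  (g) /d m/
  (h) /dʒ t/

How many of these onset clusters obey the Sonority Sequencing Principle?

2

(a) sonority 1-4-5: well-formed.
(b) sonority 3-5-3: ill-formed.
(c) sonority 6-1-4: ill-formed.
(d) sonority 3-3: ill-formed.
(e) sonority 6-1-5: ill-formed.
(f) sonority 7-3: ill-formed.
(g) sonority 1-4: well-formed.
(h) sonority 2-1: ill-formed.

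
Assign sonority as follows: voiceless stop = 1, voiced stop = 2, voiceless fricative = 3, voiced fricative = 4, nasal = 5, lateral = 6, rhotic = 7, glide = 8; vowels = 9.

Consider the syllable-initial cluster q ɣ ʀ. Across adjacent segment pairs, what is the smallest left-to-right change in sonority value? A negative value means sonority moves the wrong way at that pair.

3

/q/ — voiceless stop, sonority 1.
/ɣ/ — voiced fricative, sonority 4.
/ʀ/ — rhotic, sonority 7.
/q/→/ɣ/: change +3.
/ɣ/→/ʀ/: change +3.
Minimum = 3.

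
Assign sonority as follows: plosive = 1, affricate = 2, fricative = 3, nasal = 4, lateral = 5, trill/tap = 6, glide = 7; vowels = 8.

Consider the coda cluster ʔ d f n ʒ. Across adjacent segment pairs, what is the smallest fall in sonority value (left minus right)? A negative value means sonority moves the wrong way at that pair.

-2

/ʔ/ is a plosive (sonority 1).
/d/ is a plosive (sonority 1).
/f/ is a fricative (sonority 3).
/n/ is a nasal (sonority 4).
/ʒ/ is a fricative (sonority 3).
/ʔ/→/d/: change +0.
/d/→/f/: change -2.
/f/→/n/: change -1.
/n/→/ʒ/: change +1.
Minimum = -2.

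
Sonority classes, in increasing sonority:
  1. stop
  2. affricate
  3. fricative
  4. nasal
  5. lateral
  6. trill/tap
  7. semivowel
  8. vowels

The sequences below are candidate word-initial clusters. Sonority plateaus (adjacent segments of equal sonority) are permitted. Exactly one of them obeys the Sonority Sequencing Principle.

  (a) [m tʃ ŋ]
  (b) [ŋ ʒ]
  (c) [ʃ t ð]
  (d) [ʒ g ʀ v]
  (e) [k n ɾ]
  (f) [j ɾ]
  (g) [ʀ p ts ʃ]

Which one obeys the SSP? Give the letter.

e

(a) sonority 4-2-4: ill-formed.
(b) sonority 4-3: ill-formed.
(c) sonority 3-1-3: ill-formed.
(d) sonority 3-1-6-3: ill-formed.
(e) sonority 1-4-6: well-formed.
(f) sonority 7-6: ill-formed.
(g) sonority 6-1-2-3: ill-formed.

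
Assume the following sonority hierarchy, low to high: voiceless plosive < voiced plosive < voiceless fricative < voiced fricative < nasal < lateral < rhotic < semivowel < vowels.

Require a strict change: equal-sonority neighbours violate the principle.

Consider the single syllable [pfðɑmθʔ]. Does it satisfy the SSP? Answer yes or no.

Onset: /p/ is a voiceless plosive (sonority 1), /f/ is a voiceless fricative (sonority 3), /ð/ is a voiced fricative (sonority 4); then the nucleus /ɑ/ (sonority 9).
Onset profile 1-3-4-9 — rises to the nucleus.
Coda: /m/ is a nasal (sonority 5), /θ/ is a voiceless fricative (sonority 3), /ʔ/ is a voiceless plosive (sonority 1).
Coda profile 9-5-3-1 — falls from the nucleus.

yes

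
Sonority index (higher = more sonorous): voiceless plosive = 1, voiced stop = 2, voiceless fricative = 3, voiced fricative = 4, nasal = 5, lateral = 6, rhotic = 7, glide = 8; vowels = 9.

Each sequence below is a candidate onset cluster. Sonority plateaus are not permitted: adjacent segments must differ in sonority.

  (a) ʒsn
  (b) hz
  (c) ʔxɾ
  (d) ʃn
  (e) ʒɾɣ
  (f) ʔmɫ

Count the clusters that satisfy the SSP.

4

(a) ʒsn: profile 4-3-5 — violates.
(b) hz: profile 3-4 — obeys.
(c) ʔxɾ: profile 1-3-7 — obeys.
(d) ʃn: profile 3-5 — obeys.
(e) ʒɾɣ: profile 4-7-4 — violates.
(f) ʔmɫ: profile 1-5-6 — obeys.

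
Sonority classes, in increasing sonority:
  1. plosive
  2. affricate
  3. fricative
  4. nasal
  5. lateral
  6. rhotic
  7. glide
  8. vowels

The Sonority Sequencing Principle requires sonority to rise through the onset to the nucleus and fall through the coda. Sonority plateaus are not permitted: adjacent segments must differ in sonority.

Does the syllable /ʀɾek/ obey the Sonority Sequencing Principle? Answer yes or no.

no

Onset: /ʀ/ is a rhotic (sonority 6), /ɾ/ is a rhotic (sonority 6); then the nucleus /e/ (sonority 8).
Onset profile 6-6-8 — does not strictly rise throughout.
Coda: /k/ is a plosive (sonority 1).
Coda profile 8-1 — falls from the nucleus.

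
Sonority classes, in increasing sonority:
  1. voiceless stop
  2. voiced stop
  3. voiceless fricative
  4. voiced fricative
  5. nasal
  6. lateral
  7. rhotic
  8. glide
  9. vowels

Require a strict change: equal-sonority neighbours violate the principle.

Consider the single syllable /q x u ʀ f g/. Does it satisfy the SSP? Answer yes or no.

yes

Onset: /q/ is a voiceless stop (sonority 1), /x/ is a voiceless fricative (sonority 3); then the nucleus /u/ (sonority 9).
Onset profile 1-3-9 — rises to the nucleus.
Coda: /ʀ/ is a rhotic (sonority 7), /f/ is a voiceless fricative (sonority 3), /g/ is a voiced stop (sonority 2).
Coda profile 9-7-3-2 — falls from the nucleus.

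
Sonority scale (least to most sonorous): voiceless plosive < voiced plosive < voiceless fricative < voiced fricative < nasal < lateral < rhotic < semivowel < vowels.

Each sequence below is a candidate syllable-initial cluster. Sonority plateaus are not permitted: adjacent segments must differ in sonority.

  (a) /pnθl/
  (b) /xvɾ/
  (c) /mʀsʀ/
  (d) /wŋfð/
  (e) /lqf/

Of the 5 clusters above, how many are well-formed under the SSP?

1

(a) sonority 1-5-3-6: ill-formed.
(b) sonority 3-4-7: well-formed.
(c) sonority 5-7-3-7: ill-formed.
(d) sonority 8-5-3-4: ill-formed.
(e) sonority 6-1-3: ill-formed.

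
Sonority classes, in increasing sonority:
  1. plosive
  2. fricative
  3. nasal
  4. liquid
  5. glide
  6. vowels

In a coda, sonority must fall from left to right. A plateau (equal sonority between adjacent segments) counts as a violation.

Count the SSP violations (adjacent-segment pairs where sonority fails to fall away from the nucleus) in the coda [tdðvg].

/t/ is a plosive (sonority 1).
/d/ is a plosive (sonority 1).
/ð/ is a fricative (sonority 2).
/v/ is a fricative (sonority 2).
/g/ is a plosive (sonority 1).
/t/→/d/: 1→1 (plateau) — violation.
/d/→/ð/: 1→2 (does not fall) — violation.
/ð/→/v/: 2→2 (plateau) — violation.
/v/→/g/: 2→1 (falls) — ok.

3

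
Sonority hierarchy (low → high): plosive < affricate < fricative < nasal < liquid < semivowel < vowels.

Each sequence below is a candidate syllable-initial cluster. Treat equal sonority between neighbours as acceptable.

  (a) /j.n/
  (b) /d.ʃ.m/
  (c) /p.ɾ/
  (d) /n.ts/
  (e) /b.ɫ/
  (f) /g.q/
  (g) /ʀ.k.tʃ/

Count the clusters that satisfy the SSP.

4

(a) sonority 6-4: ill-formed.
(b) sonority 1-3-4: well-formed.
(c) sonority 1-5: well-formed.
(d) sonority 4-2: ill-formed.
(e) sonority 1-5: well-formed.
(f) sonority 1-1: well-formed.
(g) sonority 5-1-2: ill-formed.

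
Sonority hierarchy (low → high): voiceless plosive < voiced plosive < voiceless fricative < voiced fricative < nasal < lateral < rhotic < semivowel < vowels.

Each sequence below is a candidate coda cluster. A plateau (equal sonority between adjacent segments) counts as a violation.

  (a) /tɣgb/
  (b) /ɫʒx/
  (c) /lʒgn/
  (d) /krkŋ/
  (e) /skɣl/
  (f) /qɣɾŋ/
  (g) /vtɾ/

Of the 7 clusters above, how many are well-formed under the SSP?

1

(a) 1-4-2-2 → violates
(b) 6-4-3 → obeys
(c) 6-4-2-5 → violates
(d) 1-7-1-5 → violates
(e) 3-1-4-6 → violates
(f) 1-4-7-5 → violates
(g) 4-1-7 → violates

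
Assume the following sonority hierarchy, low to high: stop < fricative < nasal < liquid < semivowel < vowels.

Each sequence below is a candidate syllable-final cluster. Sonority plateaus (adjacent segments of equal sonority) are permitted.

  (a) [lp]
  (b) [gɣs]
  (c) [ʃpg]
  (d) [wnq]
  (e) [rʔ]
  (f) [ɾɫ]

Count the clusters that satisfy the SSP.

(a) 4-1 → obeys
(b) 1-2-2 → violates
(c) 2-1-1 → obeys
(d) 5-3-1 → obeys
(e) 4-1 → obeys
(f) 4-4 → obeys

5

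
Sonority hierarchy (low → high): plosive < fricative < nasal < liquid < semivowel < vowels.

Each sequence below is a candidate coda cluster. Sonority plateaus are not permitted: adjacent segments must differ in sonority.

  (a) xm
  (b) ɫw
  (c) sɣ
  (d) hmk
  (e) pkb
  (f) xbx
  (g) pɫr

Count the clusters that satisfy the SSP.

0

(a) 2-3 → violates
(b) 4-5 → violates
(c) 2-2 → violates
(d) 2-3-1 → violates
(e) 1-1-1 → violates
(f) 2-1-2 → violates
(g) 1-4-4 → violates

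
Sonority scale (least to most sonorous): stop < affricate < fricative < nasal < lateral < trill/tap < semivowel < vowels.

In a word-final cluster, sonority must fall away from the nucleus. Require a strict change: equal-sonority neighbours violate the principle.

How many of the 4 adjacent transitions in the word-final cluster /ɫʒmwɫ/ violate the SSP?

/ɫ/: lateral = 5.
/ʒ/: fricative = 3.
/m/: nasal = 4.
/w/: semivowel = 7.
/ɫ/: lateral = 5.
/ɫ/→/ʒ/: 5→3 (falls) — ok.
/ʒ/→/m/: 3→4 (does not fall) — violation.
/m/→/w/: 4→7 (does not fall) — violation.
/w/→/ɫ/: 7→5 (falls) — ok.

2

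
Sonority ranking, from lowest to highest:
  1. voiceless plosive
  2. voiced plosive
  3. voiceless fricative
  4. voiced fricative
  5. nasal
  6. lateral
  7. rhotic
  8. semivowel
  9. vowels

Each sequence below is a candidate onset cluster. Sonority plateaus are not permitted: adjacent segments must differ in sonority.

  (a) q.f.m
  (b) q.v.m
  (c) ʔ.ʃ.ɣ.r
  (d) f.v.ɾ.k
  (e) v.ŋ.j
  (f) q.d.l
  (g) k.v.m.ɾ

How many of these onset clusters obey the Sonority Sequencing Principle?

(a) 1-3-5 → obeys
(b) 1-4-5 → obeys
(c) 1-3-4-7 → obeys
(d) 3-4-7-1 → violates
(e) 4-5-8 → obeys
(f) 1-2-6 → obeys
(g) 1-4-5-7 → obeys

6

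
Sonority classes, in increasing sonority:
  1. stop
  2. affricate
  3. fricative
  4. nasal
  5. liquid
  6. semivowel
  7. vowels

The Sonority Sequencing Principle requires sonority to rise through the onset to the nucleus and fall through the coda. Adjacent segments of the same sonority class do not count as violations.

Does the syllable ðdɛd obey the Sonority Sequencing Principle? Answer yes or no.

no

Onset: /ð/ is a fricative (sonority 3), /d/ is a stop (sonority 1); then the nucleus /ɛ/ (sonority 7).
Onset profile 3-1-7 — does not rise throughout.
Coda: /d/ is a stop (sonority 1).
Coda profile 7-1 — falls from the nucleus.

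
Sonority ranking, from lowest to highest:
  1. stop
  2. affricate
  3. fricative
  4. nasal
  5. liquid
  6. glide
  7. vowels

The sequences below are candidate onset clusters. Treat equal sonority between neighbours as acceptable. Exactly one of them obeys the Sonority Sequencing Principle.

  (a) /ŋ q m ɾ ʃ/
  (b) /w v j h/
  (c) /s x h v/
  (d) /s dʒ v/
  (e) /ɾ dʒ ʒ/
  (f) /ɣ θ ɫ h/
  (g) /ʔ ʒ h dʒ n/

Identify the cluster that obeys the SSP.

c

(a) 4-1-4-5-3 → violates
(b) 6-3-6-3 → violates
(c) 3-3-3-3 → obeys
(d) 3-2-3 → violates
(e) 5-2-3 → violates
(f) 3-3-5-3 → violates
(g) 1-3-3-2-4 → violates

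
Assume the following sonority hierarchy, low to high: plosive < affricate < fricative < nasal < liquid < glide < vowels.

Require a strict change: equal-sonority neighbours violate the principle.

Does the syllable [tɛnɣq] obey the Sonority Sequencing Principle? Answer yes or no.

yes

Onset: /t/ is a plosive (sonority 1); then the nucleus /ɛ/ (sonority 7).
Onset profile 1-7 — rises to the nucleus.
Coda: /n/ is a nasal (sonority 4), /ɣ/ is a fricative (sonority 3), /q/ is a plosive (sonority 1).
Coda profile 7-4-3-1 — falls from the nucleus.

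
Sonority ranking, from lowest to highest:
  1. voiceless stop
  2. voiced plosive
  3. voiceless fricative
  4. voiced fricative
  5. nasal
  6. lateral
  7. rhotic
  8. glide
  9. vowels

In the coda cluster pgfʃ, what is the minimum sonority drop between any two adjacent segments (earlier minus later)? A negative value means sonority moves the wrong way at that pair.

-1

/p/ is a voiceless stop (sonority 1).
/g/ is a voiced plosive (sonority 2).
/f/ is a voiceless fricative (sonority 3).
/ʃ/ is a voiceless fricative (sonority 3).
/p/→/g/: change -1.
/g/→/f/: change -1.
/f/→/ʃ/: change +0.
Minimum = -1.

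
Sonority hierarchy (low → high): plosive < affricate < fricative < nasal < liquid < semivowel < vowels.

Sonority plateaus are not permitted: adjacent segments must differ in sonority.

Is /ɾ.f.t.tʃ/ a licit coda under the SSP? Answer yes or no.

no

/ɾ/: liquid = 5.
/f/: fricative = 3.
/t/: plosive = 1.
/tʃ/: affricate = 2.
The profile is 5-3-1-2. Between /t/ (1) and /tʃ/ (2) sonority does not fall, so the cluster violates the SSP.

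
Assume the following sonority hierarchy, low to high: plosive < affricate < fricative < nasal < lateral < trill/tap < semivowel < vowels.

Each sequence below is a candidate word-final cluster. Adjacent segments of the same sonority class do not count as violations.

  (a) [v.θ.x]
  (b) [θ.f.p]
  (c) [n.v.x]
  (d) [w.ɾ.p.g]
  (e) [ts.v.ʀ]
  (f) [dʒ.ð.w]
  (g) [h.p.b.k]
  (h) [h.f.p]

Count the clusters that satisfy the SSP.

(a) 3-3-3 → obeys
(b) 3-3-1 → obeys
(c) 4-3-3 → obeys
(d) 7-6-1-1 → obeys
(e) 2-3-6 → violates
(f) 2-3-7 → violates
(g) 3-1-1-1 → obeys
(h) 3-3-1 → obeys

6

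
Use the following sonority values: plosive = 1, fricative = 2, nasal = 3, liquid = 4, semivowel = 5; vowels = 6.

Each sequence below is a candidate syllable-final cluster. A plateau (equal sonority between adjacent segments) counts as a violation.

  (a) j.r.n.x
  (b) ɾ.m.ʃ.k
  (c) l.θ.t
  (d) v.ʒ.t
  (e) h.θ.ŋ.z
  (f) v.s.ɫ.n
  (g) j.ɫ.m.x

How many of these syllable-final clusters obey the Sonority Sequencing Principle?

4

(a) 5-4-3-2 → obeys
(b) 4-3-2-1 → obeys
(c) 4-2-1 → obeys
(d) 2-2-1 → violates
(e) 2-2-3-2 → violates
(f) 2-2-4-3 → violates
(g) 5-4-3-2 → obeys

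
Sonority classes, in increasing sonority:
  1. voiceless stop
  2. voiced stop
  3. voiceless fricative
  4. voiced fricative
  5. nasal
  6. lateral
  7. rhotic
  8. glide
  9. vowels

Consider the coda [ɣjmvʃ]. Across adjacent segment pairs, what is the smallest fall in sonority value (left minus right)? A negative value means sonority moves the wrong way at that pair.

/ɣ/ is a voiced fricative (sonority 4).
/j/ is a glide (sonority 8).
/m/ is a nasal (sonority 5).
/v/ is a voiced fricative (sonority 4).
/ʃ/ is a voiceless fricative (sonority 3).
/ɣ/→/j/: change -4.
/j/→/m/: change +3.
/m/→/v/: change +1.
/v/→/ʃ/: change +1.
Minimum = -4.

-4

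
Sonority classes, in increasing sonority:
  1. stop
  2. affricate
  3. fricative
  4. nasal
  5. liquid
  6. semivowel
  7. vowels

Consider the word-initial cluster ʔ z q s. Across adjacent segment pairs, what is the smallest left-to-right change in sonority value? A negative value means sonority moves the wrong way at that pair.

/ʔ/: stop = 1.
/z/: fricative = 3.
/q/: stop = 1.
/s/: fricative = 3.
/ʔ/→/z/: change +2.
/z/→/q/: change -2.
/q/→/s/: change +2.
Minimum = -2.

-2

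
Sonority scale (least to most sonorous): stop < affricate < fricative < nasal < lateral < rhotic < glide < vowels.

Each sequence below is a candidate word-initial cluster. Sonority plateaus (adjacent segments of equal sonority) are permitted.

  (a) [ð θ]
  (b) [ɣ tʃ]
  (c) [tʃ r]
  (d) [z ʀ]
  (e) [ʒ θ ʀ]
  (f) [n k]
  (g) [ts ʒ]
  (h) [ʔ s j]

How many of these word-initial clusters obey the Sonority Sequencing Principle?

6

(a) sonority 3-3: well-formed.
(b) sonority 3-2: ill-formed.
(c) sonority 2-6: well-formed.
(d) sonority 3-6: well-formed.
(e) sonority 3-3-6: well-formed.
(f) sonority 4-1: ill-formed.
(g) sonority 2-3: well-formed.
(h) sonority 1-3-7: well-formed.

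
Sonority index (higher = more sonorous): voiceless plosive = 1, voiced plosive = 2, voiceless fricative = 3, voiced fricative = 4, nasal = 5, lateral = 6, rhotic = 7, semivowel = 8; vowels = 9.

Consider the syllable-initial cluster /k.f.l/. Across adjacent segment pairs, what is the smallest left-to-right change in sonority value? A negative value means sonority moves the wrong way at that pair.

/k/ is a voiceless plosive (sonority 1).
/f/ is a voiceless fricative (sonority 3).
/l/ is a lateral (sonority 6).
/k/→/f/: change +2.
/f/→/l/: change +3.
Minimum = 2.

2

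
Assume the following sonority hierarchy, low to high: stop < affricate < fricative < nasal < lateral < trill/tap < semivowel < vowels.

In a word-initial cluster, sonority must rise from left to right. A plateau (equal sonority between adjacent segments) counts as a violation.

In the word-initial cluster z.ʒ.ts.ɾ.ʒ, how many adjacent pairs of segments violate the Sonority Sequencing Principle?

/z/: fricative = 3.
/ʒ/: fricative = 3.
/ts/: affricate = 2.
/ɾ/: trill/tap = 6.
/ʒ/: fricative = 3.
/z/→/ʒ/: 3→3 (plateau) — violation.
/ʒ/→/ts/: 3→2 (does not rise) — violation.
/ts/→/ɾ/: 2→6 (rises) — ok.
/ɾ/→/ʒ/: 6→3 (does not rise) — violation.

3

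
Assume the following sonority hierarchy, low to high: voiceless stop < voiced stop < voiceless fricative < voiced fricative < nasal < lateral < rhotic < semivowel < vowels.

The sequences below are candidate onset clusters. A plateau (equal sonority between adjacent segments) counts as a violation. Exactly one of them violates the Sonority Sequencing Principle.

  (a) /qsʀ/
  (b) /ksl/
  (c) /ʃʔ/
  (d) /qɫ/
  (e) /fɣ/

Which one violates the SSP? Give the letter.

(a) /qsʀ/: profile 1-3-7 — obeys.
(b) /ksl/: profile 1-3-6 — obeys.
(c) /ʃʔ/: profile 3-1 — violates.
(d) /qɫ/: profile 1-6 — obeys.
(e) /fɣ/: profile 3-4 — obeys.

c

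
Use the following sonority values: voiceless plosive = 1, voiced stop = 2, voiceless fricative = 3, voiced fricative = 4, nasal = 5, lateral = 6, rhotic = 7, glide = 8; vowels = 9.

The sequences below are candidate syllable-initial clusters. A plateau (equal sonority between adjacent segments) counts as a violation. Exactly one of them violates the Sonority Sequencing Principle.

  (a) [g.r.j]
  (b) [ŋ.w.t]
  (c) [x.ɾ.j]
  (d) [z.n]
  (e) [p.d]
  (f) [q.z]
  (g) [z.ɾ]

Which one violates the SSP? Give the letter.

b

(a) sonority 2-7-8: well-formed.
(b) sonority 5-8-1: ill-formed.
(c) sonority 3-7-8: well-formed.
(d) sonority 4-5: well-formed.
(e) sonority 1-2: well-formed.
(f) sonority 1-4: well-formed.
(g) sonority 4-7: well-formed.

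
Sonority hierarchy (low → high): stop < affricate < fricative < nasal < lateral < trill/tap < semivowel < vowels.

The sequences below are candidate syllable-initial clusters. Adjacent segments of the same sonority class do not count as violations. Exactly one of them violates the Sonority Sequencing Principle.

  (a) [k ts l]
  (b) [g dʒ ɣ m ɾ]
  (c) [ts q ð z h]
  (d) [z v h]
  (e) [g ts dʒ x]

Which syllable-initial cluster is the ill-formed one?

(a) 1-2-5 → obeys
(b) 1-2-3-4-6 → obeys
(c) 2-1-3-3-3 → violates
(d) 3-3-3 → obeys
(e) 1-2-2-3 → obeys

c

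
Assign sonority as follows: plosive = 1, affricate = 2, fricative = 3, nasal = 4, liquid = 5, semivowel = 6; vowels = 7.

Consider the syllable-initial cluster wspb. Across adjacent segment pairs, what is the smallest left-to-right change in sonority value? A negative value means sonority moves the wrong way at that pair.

/w/ — semivowel, sonority 6.
/s/ — fricative, sonority 3.
/p/ — plosive, sonority 1.
/b/ — plosive, sonority 1.
/w/→/s/: change -3.
/s/→/p/: change -2.
/p/→/b/: change +0.
Minimum = -3.

-3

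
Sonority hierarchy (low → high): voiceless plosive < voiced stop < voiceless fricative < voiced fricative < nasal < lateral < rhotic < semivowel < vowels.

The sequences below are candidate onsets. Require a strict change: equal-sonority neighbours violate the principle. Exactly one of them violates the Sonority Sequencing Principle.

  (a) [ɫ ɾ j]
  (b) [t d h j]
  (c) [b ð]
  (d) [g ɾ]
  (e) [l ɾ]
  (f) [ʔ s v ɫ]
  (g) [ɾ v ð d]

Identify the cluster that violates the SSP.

g

(a) sonority 6-7-8: well-formed.
(b) sonority 1-2-3-8: well-formed.
(c) sonority 2-4: well-formed.
(d) sonority 2-7: well-formed.
(e) sonority 6-7: well-formed.
(f) sonority 1-3-4-6: well-formed.
(g) sonority 7-4-4-2: ill-formed.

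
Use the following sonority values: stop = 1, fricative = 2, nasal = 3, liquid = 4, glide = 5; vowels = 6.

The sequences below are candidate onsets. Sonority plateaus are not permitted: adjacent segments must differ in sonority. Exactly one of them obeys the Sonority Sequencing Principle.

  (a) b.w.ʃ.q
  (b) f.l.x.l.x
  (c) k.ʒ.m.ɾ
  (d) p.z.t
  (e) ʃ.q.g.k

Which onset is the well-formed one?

c

(a) b.w.ʃ.q: profile 1-5-2-1 — violates.
(b) f.l.x.l.x: profile 2-4-2-4-2 — violates.
(c) k.ʒ.m.ɾ: profile 1-2-3-4 — obeys.
(d) p.z.t: profile 1-2-1 — violates.
(e) ʃ.q.g.k: profile 2-1-1-1 — violates.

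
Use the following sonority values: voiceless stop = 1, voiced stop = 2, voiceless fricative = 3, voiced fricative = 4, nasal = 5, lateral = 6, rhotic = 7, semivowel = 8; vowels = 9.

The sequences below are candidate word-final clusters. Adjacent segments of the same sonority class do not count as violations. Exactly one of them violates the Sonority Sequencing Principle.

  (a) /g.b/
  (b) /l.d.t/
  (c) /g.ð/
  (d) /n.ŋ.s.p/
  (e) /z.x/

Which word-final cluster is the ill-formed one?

c

(a) 2-2 → obeys
(b) 6-2-1 → obeys
(c) 2-4 → violates
(d) 5-5-3-1 → obeys
(e) 4-3 → obeys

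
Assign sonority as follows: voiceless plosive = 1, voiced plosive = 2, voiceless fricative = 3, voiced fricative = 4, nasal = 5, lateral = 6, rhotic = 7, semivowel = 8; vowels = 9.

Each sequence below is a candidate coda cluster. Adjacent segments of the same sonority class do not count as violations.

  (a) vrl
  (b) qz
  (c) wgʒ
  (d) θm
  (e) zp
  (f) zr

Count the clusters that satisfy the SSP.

1

(a) vrl: profile 4-7-6 — violates.
(b) qz: profile 1-4 — violates.
(c) wgʒ: profile 8-2-4 — violates.
(d) θm: profile 3-5 — violates.
(e) zp: profile 4-1 — obeys.
(f) zr: profile 4-7 — violates.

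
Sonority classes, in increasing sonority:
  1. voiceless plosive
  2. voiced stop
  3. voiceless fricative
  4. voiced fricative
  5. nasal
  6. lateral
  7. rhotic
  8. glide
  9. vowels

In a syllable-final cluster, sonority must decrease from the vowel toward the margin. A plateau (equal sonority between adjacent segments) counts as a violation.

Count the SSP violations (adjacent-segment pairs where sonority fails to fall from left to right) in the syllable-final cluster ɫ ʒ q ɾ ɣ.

/ɫ/ is a lateral (sonority 6).
/ʒ/ is a voiced fricative (sonority 4).
/q/ is a voiceless plosive (sonority 1).
/ɾ/ is a rhotic (sonority 7).
/ɣ/ is a voiced fricative (sonority 4).
/ɫ/→/ʒ/: 6→4 (falls) — ok.
/ʒ/→/q/: 4→1 (falls) — ok.
/q/→/ɾ/: 1→7 (does not fall) — violation.
/ɾ/→/ɣ/: 7→4 (falls) — ok.

1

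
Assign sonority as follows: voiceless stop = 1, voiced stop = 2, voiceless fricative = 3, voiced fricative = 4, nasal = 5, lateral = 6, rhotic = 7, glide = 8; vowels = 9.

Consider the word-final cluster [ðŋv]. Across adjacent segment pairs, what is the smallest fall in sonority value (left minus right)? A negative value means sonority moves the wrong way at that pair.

/ð/ — voiced fricative, sonority 4.
/ŋ/ — nasal, sonority 5.
/v/ — voiced fricative, sonority 4.
/ð/→/ŋ/: change -1.
/ŋ/→/v/: change +1.
Minimum = -1.

-1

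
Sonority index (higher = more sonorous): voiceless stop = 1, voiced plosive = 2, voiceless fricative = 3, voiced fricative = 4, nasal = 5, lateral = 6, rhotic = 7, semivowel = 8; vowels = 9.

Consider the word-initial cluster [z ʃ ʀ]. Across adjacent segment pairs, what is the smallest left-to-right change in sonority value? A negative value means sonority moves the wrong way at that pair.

-1

/z/: voiced fricative = 4.
/ʃ/: voiceless fricative = 3.
/ʀ/: rhotic = 7.
/z/→/ʃ/: change -1.
/ʃ/→/ʀ/: change +4.
Minimum = -1.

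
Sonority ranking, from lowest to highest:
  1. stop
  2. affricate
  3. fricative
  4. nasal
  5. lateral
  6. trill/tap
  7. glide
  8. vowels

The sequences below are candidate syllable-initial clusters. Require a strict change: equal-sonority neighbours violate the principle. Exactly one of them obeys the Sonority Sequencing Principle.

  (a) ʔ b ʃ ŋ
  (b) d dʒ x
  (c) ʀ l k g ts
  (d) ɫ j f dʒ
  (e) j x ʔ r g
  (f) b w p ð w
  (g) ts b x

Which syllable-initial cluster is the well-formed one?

(a) sonority 1-1-3-4: ill-formed.
(b) sonority 1-2-3: well-formed.
(c) sonority 6-5-1-1-2: ill-formed.
(d) sonority 5-7-3-2: ill-formed.
(e) sonority 7-3-1-6-1: ill-formed.
(f) sonority 1-7-1-3-7: ill-formed.
(g) sonority 2-1-3: ill-formed.

b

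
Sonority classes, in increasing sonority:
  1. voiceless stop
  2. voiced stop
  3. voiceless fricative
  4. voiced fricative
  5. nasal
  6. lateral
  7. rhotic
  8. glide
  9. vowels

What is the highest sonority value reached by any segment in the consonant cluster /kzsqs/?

4

/k/ — voiceless stop, sonority 1.
/z/ — voiced fricative, sonority 4.
/s/ — voiceless fricative, sonority 3.
/q/ — voiceless stop, sonority 1.
/s/ — voiceless fricative, sonority 3.
The maximum is 4.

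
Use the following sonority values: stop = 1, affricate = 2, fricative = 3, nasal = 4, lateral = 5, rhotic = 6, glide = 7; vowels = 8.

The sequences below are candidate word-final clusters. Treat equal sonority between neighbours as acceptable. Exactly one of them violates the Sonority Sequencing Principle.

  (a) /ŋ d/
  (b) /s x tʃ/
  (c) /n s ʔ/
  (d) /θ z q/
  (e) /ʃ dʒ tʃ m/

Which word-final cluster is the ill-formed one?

(a) sonority 4-1: well-formed.
(b) sonority 3-3-2: well-formed.
(c) sonority 4-3-1: well-formed.
(d) sonority 3-3-1: well-formed.
(e) sonority 3-2-2-4: ill-formed.

e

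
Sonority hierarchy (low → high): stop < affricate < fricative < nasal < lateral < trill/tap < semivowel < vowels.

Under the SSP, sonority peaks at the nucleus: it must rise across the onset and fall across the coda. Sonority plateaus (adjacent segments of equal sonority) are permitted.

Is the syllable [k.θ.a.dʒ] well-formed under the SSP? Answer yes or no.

Onset: /k/ is a stop (sonority 1), /θ/ is a fricative (sonority 3); then the nucleus /a/ (sonority 8).
Onset profile 1-3-8 — rises to the nucleus.
Coda: /dʒ/ is an affricate (sonority 2).
Coda profile 8-2 — falls from the nucleus.

yes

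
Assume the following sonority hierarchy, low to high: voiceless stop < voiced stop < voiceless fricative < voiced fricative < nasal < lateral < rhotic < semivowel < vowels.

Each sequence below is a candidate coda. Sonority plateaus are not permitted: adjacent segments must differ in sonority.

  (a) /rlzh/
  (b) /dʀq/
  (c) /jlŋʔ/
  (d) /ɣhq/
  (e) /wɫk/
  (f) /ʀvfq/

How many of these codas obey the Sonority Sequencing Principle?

(a) 7-6-4-3 → obeys
(b) 2-7-1 → violates
(c) 8-6-5-1 → obeys
(d) 4-3-1 → obeys
(e) 8-6-1 → obeys
(f) 7-4-3-1 → obeys

5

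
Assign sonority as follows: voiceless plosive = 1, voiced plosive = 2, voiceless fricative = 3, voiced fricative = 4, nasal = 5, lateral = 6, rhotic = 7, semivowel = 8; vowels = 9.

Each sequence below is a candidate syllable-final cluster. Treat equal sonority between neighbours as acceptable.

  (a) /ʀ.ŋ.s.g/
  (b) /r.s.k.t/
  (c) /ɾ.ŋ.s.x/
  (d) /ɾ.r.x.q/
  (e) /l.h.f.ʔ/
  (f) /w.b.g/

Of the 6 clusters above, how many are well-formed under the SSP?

(a) /ʀ.ŋ.s.g/: profile 7-5-3-2 — obeys.
(b) /r.s.k.t/: profile 7-3-1-1 — obeys.
(c) /ɾ.ŋ.s.x/: profile 7-5-3-3 — obeys.
(d) /ɾ.r.x.q/: profile 7-7-3-1 — obeys.
(e) /l.h.f.ʔ/: profile 6-3-3-1 — obeys.
(f) /w.b.g/: profile 8-2-2 — obeys.

6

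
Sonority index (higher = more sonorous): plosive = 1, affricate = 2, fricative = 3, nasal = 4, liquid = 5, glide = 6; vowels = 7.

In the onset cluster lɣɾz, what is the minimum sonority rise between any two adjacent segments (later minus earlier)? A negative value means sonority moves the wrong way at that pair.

-2

/l/: liquid = 5.
/ɣ/: fricative = 3.
/ɾ/: liquid = 5.
/z/: fricative = 3.
/l/→/ɣ/: change -2.
/ɣ/→/ɾ/: change +2.
/ɾ/→/z/: change -2.
Minimum = -2.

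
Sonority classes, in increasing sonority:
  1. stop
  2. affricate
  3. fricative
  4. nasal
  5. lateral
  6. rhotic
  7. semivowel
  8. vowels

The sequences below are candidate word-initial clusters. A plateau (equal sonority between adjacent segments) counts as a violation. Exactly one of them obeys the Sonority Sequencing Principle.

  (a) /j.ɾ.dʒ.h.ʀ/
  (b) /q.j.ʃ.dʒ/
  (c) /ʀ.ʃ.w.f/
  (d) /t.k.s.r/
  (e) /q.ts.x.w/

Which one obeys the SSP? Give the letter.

e

(a) sonority 7-6-2-3-6: ill-formed.
(b) sonority 1-7-3-2: ill-formed.
(c) sonority 6-3-7-3: ill-formed.
(d) sonority 1-1-3-6: ill-formed.
(e) sonority 1-2-3-7: well-formed.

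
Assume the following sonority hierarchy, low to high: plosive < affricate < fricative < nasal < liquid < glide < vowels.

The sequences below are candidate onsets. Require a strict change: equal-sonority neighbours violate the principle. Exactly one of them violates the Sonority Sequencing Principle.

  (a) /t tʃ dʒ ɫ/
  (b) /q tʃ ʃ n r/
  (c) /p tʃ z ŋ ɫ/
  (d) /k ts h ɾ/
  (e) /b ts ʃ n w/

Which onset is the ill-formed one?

a

(a) /t tʃ dʒ ɫ/: profile 1-2-2-5 — violates.
(b) /q tʃ ʃ n r/: profile 1-2-3-4-5 — obeys.
(c) /p tʃ z ŋ ɫ/: profile 1-2-3-4-5 — obeys.
(d) /k ts h ɾ/: profile 1-2-3-5 — obeys.
(e) /b ts ʃ n w/: profile 1-2-3-4-6 — obeys.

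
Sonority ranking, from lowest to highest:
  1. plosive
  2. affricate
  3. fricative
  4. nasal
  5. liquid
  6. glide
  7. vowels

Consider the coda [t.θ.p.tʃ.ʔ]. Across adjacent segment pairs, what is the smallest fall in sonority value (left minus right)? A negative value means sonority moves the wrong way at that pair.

/t/ — plosive, sonority 1.
/θ/ — fricative, sonority 3.
/p/ — plosive, sonority 1.
/tʃ/ — affricate, sonority 2.
/ʔ/ — plosive, sonority 1.
/t/→/θ/: change -2.
/θ/→/p/: change +2.
/p/→/tʃ/: change -1.
/tʃ/→/ʔ/: change +1.
Minimum = -2.

-2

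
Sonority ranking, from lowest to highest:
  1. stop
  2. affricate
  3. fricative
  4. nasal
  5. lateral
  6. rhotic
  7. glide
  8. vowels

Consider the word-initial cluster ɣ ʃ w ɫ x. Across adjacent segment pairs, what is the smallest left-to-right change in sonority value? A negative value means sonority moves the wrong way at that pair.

-2

/ɣ/: fricative = 3.
/ʃ/: fricative = 3.
/w/: glide = 7.
/ɫ/: lateral = 5.
/x/: fricative = 3.
/ɣ/→/ʃ/: change +0.
/ʃ/→/w/: change +4.
/w/→/ɫ/: change -2.
/ɫ/→/x/: change -2.
Minimum = -2.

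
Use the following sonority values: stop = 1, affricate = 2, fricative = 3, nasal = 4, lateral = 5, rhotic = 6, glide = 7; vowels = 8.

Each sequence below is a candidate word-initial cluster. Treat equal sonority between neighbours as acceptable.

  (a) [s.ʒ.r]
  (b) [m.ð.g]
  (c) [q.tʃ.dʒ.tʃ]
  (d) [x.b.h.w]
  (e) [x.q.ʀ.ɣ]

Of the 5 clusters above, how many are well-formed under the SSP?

(a) [s.ʒ.r]: profile 3-3-6 — obeys.
(b) [m.ð.g]: profile 4-3-1 — violates.
(c) [q.tʃ.dʒ.tʃ]: profile 1-2-2-2 — obeys.
(d) [x.b.h.w]: profile 3-1-3-7 — violates.
(e) [x.q.ʀ.ɣ]: profile 3-1-6-3 — violates.

2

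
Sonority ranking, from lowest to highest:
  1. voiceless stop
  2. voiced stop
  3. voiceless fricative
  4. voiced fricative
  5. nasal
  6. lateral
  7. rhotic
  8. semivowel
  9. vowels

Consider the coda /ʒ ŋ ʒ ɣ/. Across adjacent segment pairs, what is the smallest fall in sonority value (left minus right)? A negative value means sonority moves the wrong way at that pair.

-1

/ʒ/ — voiced fricative, sonority 4.
/ŋ/ — nasal, sonority 5.
/ʒ/ — voiced fricative, sonority 4.
/ɣ/ — voiced fricative, sonority 4.
/ʒ/→/ŋ/: change -1.
/ŋ/→/ʒ/: change +1.
/ʒ/→/ɣ/: change +0.
Minimum = -1.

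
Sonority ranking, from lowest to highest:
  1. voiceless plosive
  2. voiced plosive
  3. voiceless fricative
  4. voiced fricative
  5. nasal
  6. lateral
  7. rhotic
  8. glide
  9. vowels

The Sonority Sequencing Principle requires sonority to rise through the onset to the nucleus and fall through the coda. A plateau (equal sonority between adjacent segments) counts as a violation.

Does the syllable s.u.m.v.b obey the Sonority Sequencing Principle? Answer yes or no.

Onset: /s/ is a voiceless fricative (sonority 3); then the nucleus /u/ (sonority 9).
Onset profile 3-9 — rises to the nucleus.
Coda: /m/ is a nasal (sonority 5), /v/ is a voiced fricative (sonority 4), /b/ is a voiced plosive (sonority 2).
Coda profile 9-5-4-2 — falls from the nucleus.

yes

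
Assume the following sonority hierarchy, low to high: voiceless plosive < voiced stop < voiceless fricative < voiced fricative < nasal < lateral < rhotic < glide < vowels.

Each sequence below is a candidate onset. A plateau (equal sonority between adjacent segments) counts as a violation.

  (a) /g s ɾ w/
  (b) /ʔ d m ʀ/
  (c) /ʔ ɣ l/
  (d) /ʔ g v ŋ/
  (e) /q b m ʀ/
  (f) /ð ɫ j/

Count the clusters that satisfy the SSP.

(a) sonority 2-3-7-8: well-formed.
(b) sonority 1-2-5-7: well-formed.
(c) sonority 1-4-6: well-formed.
(d) sonority 1-2-4-5: well-formed.
(e) sonority 1-2-5-7: well-formed.
(f) sonority 4-6-8: well-formed.

6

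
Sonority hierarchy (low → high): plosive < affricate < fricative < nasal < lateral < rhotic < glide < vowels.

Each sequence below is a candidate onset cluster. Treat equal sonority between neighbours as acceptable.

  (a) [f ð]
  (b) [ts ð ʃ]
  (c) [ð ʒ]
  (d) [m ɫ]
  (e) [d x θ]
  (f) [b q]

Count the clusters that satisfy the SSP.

6

(a) 3-3 → obeys
(b) 2-3-3 → obeys
(c) 3-3 → obeys
(d) 4-5 → obeys
(e) 1-3-3 → obeys
(f) 1-1 → obeys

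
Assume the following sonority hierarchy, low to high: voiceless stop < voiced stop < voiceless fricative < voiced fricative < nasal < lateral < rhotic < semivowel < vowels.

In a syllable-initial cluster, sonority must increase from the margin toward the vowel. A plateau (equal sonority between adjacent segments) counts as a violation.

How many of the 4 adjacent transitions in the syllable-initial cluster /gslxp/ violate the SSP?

2

/g/ is a voiced stop (sonority 2).
/s/ is a voiceless fricative (sonority 3).
/l/ is a lateral (sonority 6).
/x/ is a voiceless fricative (sonority 3).
/p/ is a voiceless stop (sonority 1).
/g/→/s/: 2→3 (rises) — ok.
/s/→/l/: 3→6 (rises) — ok.
/l/→/x/: 6→3 (does not rise) — violation.
/x/→/p/: 3→1 (does not rise) — violation.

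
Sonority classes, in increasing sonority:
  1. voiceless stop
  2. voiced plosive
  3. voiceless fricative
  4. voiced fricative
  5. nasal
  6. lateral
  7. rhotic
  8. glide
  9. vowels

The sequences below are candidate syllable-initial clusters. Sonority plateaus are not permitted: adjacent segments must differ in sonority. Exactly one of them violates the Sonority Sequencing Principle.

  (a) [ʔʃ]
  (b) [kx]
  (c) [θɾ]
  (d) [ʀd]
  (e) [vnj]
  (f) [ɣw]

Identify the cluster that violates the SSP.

(a) [ʔʃ]: profile 1-3 — obeys.
(b) [kx]: profile 1-3 — obeys.
(c) [θɾ]: profile 3-7 — obeys.
(d) [ʀd]: profile 7-2 — violates.
(e) [vnj]: profile 4-5-8 — obeys.
(f) [ɣw]: profile 4-8 — obeys.

d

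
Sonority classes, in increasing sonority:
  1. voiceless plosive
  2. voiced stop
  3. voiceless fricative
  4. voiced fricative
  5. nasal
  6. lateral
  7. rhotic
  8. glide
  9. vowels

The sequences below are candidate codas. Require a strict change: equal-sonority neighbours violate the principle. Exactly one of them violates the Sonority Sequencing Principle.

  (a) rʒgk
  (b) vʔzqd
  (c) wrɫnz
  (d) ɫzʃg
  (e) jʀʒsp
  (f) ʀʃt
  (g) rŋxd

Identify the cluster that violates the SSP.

b

(a) rʒgk: profile 7-4-2-1 — obeys.
(b) vʔzqd: profile 4-1-4-1-2 — violates.
(c) wrɫnz: profile 8-7-6-5-4 — obeys.
(d) ɫzʃg: profile 6-4-3-2 — obeys.
(e) jʀʒsp: profile 8-7-4-3-1 — obeys.
(f) ʀʃt: profile 7-3-1 — obeys.
(g) rŋxd: profile 7-5-3-2 — obeys.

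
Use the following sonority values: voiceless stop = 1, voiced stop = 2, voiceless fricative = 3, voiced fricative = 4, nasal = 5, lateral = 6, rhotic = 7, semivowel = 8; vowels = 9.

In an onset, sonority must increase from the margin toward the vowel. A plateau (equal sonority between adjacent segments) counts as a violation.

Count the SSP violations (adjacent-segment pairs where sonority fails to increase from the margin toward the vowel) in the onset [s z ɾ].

0

/s/ — voiceless fricative, sonority 3.
/z/ — voiced fricative, sonority 4.
/ɾ/ — rhotic, sonority 7.
/s/→/z/: 3→4 (rises) — ok.
/z/→/ɾ/: 4→7 (rises) — ok.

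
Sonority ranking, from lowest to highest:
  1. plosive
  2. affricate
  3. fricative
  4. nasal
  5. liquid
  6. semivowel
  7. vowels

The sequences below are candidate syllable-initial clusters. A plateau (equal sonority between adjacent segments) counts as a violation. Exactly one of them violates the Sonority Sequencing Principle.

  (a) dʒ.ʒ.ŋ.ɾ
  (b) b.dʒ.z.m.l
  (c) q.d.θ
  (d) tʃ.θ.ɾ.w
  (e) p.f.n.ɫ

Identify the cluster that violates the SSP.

c

(a) dʒ.ʒ.ŋ.ɾ: profile 2-3-4-5 — obeys.
(b) b.dʒ.z.m.l: profile 1-2-3-4-5 — obeys.
(c) q.d.θ: profile 1-1-3 — violates.
(d) tʃ.θ.ɾ.w: profile 2-3-5-6 — obeys.
(e) p.f.n.ɫ: profile 1-3-4-5 — obeys.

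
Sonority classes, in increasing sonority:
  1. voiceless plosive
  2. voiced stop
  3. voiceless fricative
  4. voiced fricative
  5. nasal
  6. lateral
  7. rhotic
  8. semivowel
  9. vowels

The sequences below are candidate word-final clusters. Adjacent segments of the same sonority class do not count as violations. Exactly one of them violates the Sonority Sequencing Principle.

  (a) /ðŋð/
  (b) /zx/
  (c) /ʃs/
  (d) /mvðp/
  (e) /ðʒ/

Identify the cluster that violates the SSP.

(a) /ðŋð/: profile 4-5-4 — violates.
(b) /zx/: profile 4-3 — obeys.
(c) /ʃs/: profile 3-3 — obeys.
(d) /mvðp/: profile 5-4-4-1 — obeys.
(e) /ðʒ/: profile 4-4 — obeys.

a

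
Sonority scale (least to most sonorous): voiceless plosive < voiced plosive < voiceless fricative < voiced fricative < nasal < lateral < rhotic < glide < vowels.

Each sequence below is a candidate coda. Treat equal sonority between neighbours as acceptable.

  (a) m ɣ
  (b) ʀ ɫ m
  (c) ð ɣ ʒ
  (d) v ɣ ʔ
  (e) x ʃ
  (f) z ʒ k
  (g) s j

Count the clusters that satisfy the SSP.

(a) 5-4 → obeys
(b) 7-6-5 → obeys
(c) 4-4-4 → obeys
(d) 4-4-1 → obeys
(e) 3-3 → obeys
(f) 4-4-1 → obeys
(g) 3-8 → violates

6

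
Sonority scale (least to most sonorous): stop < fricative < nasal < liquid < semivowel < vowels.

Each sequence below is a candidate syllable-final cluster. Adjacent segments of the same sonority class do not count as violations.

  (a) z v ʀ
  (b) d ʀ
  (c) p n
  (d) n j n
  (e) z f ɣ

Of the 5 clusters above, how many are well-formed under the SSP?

(a) z v ʀ: profile 2-2-4 — violates.
(b) d ʀ: profile 1-4 — violates.
(c) p n: profile 1-3 — violates.
(d) n j n: profile 3-5-3 — violates.
(e) z f ɣ: profile 2-2-2 — obeys.

1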